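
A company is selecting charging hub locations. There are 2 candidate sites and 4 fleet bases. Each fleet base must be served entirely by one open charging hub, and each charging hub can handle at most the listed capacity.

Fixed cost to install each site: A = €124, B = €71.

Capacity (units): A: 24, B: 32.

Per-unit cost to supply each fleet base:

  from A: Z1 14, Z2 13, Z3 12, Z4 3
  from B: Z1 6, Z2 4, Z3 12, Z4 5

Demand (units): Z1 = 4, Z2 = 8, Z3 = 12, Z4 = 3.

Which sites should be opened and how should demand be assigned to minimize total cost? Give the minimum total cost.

Open {B}: Z1→B 6·4=24, Z2→B 4·8=32, Z3→B 12·12=144, Z4→B 5·3=15.
Loads: B carries 27/32. Service 215; fixed 71; total 286.
Next best feasible plan costs 404.

Minimum total cost: 286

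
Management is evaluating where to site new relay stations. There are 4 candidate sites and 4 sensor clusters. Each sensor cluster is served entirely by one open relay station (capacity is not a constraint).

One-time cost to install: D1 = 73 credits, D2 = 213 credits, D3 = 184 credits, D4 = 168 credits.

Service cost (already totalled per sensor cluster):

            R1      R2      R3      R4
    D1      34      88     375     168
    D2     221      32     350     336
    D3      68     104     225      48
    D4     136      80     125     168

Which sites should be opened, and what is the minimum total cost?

For any fixed open set, each sensor cluster goes to its cheapest open site; total = fixed + service.
{D3}: R1→D3 68, R2→D3 104, R3→D3 225, R4→D3 48. Service 445; fixed 184; total 629.
{D1, D4}: service 407 + fixed 241 = 648
{D1, D3}: R1→D1 34, R2→D1 88, R3→D3 225, R4→D3 48. Service 395; fixed 257; total 652.
{D1, D2, D3, D4}: service 239 + fixed 638 = 877
No other subset beats 629.

Open D3 only; minimum total cost 629.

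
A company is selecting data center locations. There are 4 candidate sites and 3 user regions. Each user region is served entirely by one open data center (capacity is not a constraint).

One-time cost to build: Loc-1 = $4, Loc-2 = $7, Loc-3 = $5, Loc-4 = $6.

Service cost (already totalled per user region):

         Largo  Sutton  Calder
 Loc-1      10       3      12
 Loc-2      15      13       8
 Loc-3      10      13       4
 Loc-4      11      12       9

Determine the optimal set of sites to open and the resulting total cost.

For any fixed open set, each user region goes to its cheapest open site; total = fixed + service.
{Loc-1, Loc-3}: Largo→Loc-1 10, Sutton→Loc-1 3, Calder→Loc-3 4. Service 17; fixed 9; total 26.
{Loc-1}: service 25 + fixed 4 = 29
{Loc-1, Loc-2}: service 21 + fixed 11 = 32
{Loc-1, Loc-2, Loc-3, Loc-4}: Largo→Loc-1 10, Sutton→Loc-1 3, Calder→Loc-3 4. Service 17; fixed 22; total 39.
No other subset beats 26.

Open Loc-1 and Loc-3; minimum total cost 26.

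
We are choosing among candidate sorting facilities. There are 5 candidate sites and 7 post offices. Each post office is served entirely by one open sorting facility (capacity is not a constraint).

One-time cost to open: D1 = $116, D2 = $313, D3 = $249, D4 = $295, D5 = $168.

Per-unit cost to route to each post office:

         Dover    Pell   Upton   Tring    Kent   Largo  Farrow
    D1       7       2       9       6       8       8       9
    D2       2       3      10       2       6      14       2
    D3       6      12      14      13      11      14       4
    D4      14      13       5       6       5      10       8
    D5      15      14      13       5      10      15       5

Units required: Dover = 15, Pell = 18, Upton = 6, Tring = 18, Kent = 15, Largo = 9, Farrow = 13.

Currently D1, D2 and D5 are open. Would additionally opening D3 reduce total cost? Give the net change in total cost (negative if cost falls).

No — net change +249 (cost rises by 249).

Current service cost with {D1, D2, D5}: 344.
Adding D3: each post office re-picks its cheapest; new service cost 344, saving 0.
Extra fixed cost: 249. Net change = 249 − 0 = 249.
(Totals: 941 → 1190.)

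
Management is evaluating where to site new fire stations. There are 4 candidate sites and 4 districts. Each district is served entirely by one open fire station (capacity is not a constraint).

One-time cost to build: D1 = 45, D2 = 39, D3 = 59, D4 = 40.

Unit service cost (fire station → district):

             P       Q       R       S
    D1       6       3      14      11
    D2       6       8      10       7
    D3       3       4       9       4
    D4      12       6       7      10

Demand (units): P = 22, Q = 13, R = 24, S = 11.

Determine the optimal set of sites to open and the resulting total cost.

For any fixed open set, each district goes to its cheapest open site; total = fixed + service.
{D3, D4}: P→D3 3·22=66, Q→D3 4·13=52, R→D4 7·24=168, S→D3 4·11=44. Service 330; fixed 99; total 429.
{D3}: service 378 + fixed 59 = 437
{D1, D3, D4}: P→D3 3·22=66, Q→D1 3·13=39, R→D4 7·24=168, S→D3 4·11=44. Service 317; fixed 144; total 461.
{D1, D2, D3, D4}: P→D3 3·22=66, Q→D1 3·13=39, R→D4 7·24=168, S→D3 4·11=44. Service 317; fixed 183; total 500.
No other subset beats 429.

Open D3 and D4; minimum total cost 429.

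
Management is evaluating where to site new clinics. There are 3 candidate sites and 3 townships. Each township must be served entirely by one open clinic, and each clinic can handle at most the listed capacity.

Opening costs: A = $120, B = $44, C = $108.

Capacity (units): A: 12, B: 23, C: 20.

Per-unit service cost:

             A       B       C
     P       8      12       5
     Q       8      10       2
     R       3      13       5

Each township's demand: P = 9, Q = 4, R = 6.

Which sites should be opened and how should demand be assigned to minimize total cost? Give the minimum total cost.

Open {C}: P→C 5·9=45, Q→C 2·4=8, R→C 5·6=30.
Loads: C carries 19/20. Service 83; fixed 108; total 191.
Next best feasible plan costs 235.

Minimum total cost: 191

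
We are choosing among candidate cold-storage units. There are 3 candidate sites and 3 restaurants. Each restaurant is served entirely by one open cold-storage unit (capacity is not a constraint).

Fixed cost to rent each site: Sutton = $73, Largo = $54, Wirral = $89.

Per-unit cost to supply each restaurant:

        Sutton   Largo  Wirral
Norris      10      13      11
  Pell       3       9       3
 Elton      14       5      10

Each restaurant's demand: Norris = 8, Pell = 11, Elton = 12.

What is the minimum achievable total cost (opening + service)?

Minimum total cost: 300

For any fixed open set, each restaurant goes to its cheapest open site; total = fixed + service.
{Sutton, Largo}: Norris→Sutton 10·8=80, Pell→Sutton 3·11=33, Elton→Largo 5·12=60. Service 173; fixed 127; total 300.
{Largo}: service 263 + fixed 54 = 317
{Largo, Wirral}: Norris→Wirral 11·8=88, Pell→Wirral 3·11=33, Elton→Largo 5·12=60. Service 181; fixed 143; total 324.
{Sutton, Largo, Wirral}: Norris→Sutton 10·8=80, Pell→Sutton 3·11=33, Elton→Largo 5·12=60. Service 173; fixed 216; total 389.
No other subset beats 300.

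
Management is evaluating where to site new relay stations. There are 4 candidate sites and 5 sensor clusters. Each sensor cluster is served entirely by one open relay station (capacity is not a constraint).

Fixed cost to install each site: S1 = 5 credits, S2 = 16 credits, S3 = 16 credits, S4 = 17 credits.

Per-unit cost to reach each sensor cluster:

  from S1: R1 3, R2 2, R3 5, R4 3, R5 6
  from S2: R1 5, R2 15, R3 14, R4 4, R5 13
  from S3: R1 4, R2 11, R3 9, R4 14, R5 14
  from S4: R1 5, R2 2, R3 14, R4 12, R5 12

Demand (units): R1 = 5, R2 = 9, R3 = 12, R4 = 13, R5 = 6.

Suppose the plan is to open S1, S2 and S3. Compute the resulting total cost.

Each sensor cluster is assigned to its cheapest site among the open ones.
{S1, S2, S3}: R1→S1 3·5=15, R2→S1 2·9=18, R3→S1 5·12=60, R4→S1 3·13=39, R5→S1 6·6=36. Service 168; fixed 37; total 205.

Total cost: 205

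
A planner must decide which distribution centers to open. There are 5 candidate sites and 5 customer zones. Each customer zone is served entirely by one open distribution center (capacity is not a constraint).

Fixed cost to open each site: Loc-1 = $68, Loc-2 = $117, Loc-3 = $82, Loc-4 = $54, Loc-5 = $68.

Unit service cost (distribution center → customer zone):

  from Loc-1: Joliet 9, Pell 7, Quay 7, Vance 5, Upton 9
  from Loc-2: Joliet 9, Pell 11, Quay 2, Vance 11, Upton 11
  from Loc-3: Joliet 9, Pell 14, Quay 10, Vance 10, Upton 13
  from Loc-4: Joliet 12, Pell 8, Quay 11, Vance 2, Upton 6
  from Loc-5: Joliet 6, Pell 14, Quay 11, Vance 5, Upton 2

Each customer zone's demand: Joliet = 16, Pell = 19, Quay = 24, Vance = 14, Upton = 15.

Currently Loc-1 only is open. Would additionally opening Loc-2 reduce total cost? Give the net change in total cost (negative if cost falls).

Current service cost with {Loc-1}: 650.
Adding Loc-2: each customer zone re-picks its cheapest; new service cost 530, saving 120.
Extra fixed cost: 117. Net change = 117 − 120 = -3.
(Totals: 718 → 715.)

Yes — net change −3 (cost falls by 3).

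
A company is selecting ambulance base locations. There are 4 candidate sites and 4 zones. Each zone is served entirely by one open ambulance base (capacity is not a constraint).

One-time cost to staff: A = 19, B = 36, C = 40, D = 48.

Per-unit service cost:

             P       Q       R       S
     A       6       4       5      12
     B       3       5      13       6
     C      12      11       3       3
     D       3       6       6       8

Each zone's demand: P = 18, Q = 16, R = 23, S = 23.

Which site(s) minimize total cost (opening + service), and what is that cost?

Open B and C; minimum total cost 348.

For any fixed open set, each zone goes to its cheapest open site; total = fixed + service.
{B, C}: P→B 3·18=54, Q→B 5·16=80, R→C 3·23=69, S→C 3·23=69. Service 272; fixed 76; total 348.
{A, B, C}: service 256 + fixed 95 = 351
{A, C, D}: service 256 + fixed 107 = 363
{A, B, C, D}: service 256 + fixed 143 = 399
No other subset beats 348.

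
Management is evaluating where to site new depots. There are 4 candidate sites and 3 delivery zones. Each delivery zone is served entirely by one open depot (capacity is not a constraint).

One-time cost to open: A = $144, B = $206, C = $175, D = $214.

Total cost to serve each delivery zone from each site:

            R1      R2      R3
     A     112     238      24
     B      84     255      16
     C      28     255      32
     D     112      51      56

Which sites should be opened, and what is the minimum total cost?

For any fixed open set, each delivery zone goes to its cheapest open site; total = fixed + service.
{D}: R1→D 112, R2→D 51, R3→D 56. Service 219; fixed 214; total 433.
{C}: service 315 + fixed 175 = 490
{C, D}: service 111 + fixed 389 = 500
{A, B, C, D}: service 95 + fixed 739 = 834
(All 15 nonempty subsets were checked; D only is lowest.)

Open D only; minimum total cost 433.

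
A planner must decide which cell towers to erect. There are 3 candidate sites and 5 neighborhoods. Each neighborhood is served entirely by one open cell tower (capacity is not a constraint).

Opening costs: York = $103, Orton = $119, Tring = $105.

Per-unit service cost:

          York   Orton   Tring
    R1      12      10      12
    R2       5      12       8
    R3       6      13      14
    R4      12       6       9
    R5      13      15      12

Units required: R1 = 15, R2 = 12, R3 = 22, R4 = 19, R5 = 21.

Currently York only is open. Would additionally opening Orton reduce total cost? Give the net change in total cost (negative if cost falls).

Yes — net change −25 (cost falls by 25).

Current service cost with {York}: 873.
Adding Orton: each neighborhood re-picks its cheapest; new service cost 729, saving 144.
Extra fixed cost: 119. Net change = 119 − 144 = -25.
(Totals: 976 → 951.)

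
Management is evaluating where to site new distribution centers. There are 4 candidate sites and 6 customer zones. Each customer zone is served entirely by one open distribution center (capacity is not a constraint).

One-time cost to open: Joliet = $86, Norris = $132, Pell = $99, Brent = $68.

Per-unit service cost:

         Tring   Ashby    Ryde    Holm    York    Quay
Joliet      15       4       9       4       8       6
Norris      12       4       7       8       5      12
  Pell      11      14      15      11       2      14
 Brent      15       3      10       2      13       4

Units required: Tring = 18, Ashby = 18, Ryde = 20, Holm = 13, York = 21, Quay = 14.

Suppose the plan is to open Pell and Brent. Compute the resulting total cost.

Total cost: 743

Each customer zone is assigned to its cheapest site among the open ones.
{Pell, Brent}: Tring→Pell 11·18=198, Ashby→Brent 3·18=54, Ryde→Brent 10·20=200, Holm→Brent 2·13=26, York→Pell 2·21=42, Quay→Brent 4·14=56. Service 576; fixed 167; total 743.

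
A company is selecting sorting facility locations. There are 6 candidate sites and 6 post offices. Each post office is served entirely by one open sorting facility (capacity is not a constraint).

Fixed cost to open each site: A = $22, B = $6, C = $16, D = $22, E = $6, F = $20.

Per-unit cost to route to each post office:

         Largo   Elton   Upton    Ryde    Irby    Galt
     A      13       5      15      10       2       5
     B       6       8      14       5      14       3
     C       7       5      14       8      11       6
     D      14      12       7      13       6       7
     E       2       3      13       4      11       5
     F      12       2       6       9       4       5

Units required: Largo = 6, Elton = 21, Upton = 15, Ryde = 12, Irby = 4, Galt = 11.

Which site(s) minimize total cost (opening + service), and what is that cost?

For any fixed open set, each post office goes to its cheapest open site; total = fixed + service.
{B, E, F}: Largo→E 2·6=12, Elton→F 2·21=42, Upton→F 6·15=90, Ryde→E 4·12=48, Irby→F 4·4=16, Galt→B 3·11=33. Service 241; fixed 32; total 273.
{A, B, E, F}: service 233 + fixed 54 = 287
{B, C, E, F}: service 241 + fixed 48 = 289
{A, B, C, D, E, F}: service 233 + fixed 92 = 325
No other subset beats 273.

Open B, E and F; minimum total cost 273.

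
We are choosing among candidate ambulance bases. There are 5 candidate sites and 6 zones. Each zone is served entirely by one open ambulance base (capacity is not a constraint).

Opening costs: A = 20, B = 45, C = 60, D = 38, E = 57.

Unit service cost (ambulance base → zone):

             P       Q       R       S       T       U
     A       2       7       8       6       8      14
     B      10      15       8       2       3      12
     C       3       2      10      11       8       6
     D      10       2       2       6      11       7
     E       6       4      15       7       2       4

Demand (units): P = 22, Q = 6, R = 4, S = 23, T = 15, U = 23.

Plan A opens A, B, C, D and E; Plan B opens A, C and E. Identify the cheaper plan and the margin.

Plan A: {A, B, C, D, E}: P→A 2·22=44, Q→C 2·6=12, R→D 2·4=8, S→B 2·23=46, T→E 2·15=30, U→E 4·23=92. Service 232; fixed 220; total 452.
Plan B: {A, C, E}: P→A 2·22=44, Q→C 2·6=12, R→A 8·4=32, S→A 6·23=138, T→E 2·15=30, U→E 4·23=92. Service 348; fixed 137; total 485.
Difference: |452 − 485| = 33.

Plan A is cheaper by 33.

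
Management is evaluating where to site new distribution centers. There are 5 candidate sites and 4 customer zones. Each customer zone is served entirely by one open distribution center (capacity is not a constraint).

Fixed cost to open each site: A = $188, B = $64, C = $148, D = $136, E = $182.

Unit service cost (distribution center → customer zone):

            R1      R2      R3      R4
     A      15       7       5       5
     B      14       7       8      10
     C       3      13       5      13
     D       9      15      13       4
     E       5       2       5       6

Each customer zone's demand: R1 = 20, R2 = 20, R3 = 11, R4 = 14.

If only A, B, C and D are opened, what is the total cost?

Each customer zone is assigned to its cheapest site among the open ones.
{A, B, C, D}: R1→C 3·20=60, R2→A 7·20=140, R3→A 5·11=55, R4→D 4·14=56. Service 311; fixed 536; total 847.

Total cost: 847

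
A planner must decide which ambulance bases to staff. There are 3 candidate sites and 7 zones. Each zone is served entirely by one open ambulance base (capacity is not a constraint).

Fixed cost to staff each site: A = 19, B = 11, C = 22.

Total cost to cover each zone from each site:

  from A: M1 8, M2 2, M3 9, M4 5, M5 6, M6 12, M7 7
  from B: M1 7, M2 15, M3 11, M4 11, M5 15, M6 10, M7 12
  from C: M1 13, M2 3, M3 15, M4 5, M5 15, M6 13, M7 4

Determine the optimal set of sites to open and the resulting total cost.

For any fixed open set, each zone goes to its cheapest open site; total = fixed + service.
{A}: M1→A 8, M2→A 2, M3→A 9, M4→A 5, M5→A 6, M6→A 12, M7→A 7. Service 49; fixed 19; total 68.
{A, B}: M1→B 7, M2→A 2, M3→A 9, M4→A 5, M5→A 6, M6→B 10, M7→A 7. Service 46; fixed 30; total 76.
{A, C}: M1→A 8, M2→A 2, M3→A 9, M4→A 5, M5→A 6, M6→A 12, M7→C 4. Service 46; fixed 41; total 87.
{A, B, C}: M1→B 7, M2→A 2, M3→A 9, M4→A 5, M5→A 6, M6→B 10, M7→C 4. Service 43; fixed 52; total 95.
No other subset beats 68.

Open A only; minimum total cost 68.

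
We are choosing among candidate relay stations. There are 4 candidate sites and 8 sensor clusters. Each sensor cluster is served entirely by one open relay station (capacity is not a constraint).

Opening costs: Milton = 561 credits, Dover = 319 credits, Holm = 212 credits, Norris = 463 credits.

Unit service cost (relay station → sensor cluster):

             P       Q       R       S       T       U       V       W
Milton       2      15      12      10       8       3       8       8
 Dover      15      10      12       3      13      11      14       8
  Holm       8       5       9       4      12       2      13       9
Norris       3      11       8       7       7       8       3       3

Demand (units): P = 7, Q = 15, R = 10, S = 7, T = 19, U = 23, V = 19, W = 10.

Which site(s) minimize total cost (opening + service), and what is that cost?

For any fixed open set, each sensor cluster goes to its cheapest open site; total = fixed + service.
{Holm}: P→Holm 8·7=56, Q→Holm 5·15=75, R→Holm 9·10=90, S→Holm 4·7=28, T→Holm 12·19=228, U→Holm 2·23=46, V→Holm 13·19=247, W→Holm 9·10=90. Service 860; fixed 212; total 1072.
{Holm, Norris}: service 470 + fixed 675 = 1145
{Norris}: service 719 + fixed 463 = 1182
{Milton, Dover, Holm, Norris}: service 456 + fixed 1555 = 2011
No other subset beats 1072.

Open Holm only; minimum total cost 1072.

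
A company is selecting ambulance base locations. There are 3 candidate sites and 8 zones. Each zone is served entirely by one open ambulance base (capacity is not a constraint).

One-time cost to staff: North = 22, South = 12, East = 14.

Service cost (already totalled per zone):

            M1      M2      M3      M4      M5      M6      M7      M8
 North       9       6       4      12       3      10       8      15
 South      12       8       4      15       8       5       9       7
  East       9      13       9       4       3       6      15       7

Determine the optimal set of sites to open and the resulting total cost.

Open South and East; minimum total cost 75.

For any fixed open set, each zone goes to its cheapest open site; total = fixed + service.
{South, East}: M1→East 9, M2→South 8, M3→South 4, M4→East 4, M5→East 3, M6→South 5, M7→South 9, M8→South 7. Service 49; fixed 26; total 75.
{South}: M1→South 12, M2→South 8, M3→South 4, M4→South 15, M5→South 8, M6→South 5, M7→South 9, M8→South 7. Service 68; fixed 12; total 80.
{East}: service 66 + fixed 14 = 80
{North, South, East}: M1→North 9, M2→North 6, M3→North 4, M4→East 4, M5→North 3, M6→South 5, M7→North 8, M8→South 7. Service 46; fixed 48; total 94.
No other subset beats 75.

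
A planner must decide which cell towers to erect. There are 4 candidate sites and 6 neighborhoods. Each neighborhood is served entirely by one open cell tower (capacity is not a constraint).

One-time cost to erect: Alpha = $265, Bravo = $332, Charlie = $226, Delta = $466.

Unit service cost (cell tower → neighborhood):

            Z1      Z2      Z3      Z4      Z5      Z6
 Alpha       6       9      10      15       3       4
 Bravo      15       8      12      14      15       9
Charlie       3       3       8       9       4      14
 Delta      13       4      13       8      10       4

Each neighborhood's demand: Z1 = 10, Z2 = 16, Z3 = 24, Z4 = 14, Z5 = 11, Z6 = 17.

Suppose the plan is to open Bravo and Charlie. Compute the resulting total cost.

Each neighborhood is assigned to its cheapest site among the open ones.
{Bravo, Charlie}: Z1→Charlie 3·10=30, Z2→Charlie 3·16=48, Z3→Charlie 8·24=192, Z4→Charlie 9·14=126, Z5→Charlie 4·11=44, Z6→Bravo 9·17=153. Service 593; fixed 558; total 1151.

Total cost: 1151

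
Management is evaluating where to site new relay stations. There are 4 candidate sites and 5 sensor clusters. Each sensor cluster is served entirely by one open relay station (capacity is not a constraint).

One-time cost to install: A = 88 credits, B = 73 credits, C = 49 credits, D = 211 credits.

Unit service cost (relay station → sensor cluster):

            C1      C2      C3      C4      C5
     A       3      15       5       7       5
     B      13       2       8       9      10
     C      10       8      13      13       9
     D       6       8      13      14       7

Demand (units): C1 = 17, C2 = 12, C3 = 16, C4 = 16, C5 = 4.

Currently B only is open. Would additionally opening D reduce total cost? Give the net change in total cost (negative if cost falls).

Current service cost with {B}: 557.
Adding D: each sensor cluster re-picks its cheapest; new service cost 426, saving 131.
Extra fixed cost: 211. Net change = 211 − 131 = 80.
(Totals: 630 → 710.)

No — net change +80 (cost rises by 80).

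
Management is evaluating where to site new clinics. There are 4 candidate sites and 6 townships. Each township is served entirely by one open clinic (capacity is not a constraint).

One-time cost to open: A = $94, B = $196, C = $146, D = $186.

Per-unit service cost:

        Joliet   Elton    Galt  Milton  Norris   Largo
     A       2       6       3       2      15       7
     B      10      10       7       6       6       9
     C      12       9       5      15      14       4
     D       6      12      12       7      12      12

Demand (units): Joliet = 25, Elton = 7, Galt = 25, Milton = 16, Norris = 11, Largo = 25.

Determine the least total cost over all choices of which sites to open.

For any fixed open set, each township goes to its cheapest open site; total = fixed + service.
{A}: Joliet→A 2·25=50, Elton→A 6·7=42, Galt→A 3·25=75, Milton→A 2·16=32, Norris→A 15·11=165, Largo→A 7·25=175. Service 539; fixed 94; total 633.
{A, C}: service 453 + fixed 240 = 693
{A, B}: Joliet→A 2·25=50, Elton→A 6·7=42, Galt→A 3·25=75, Milton→A 2·16=32, Norris→B 6·11=66, Largo→A 7·25=175. Service 440; fixed 290; total 730.
{A, B, C, D}: Joliet→A 2·25=50, Elton→A 6·7=42, Galt→A 3·25=75, Milton→A 2·16=32, Norris→B 6·11=66, Largo→C 4·25=100. Service 365; fixed 622; total 987.
No other subset beats 633.

Minimum total cost: 633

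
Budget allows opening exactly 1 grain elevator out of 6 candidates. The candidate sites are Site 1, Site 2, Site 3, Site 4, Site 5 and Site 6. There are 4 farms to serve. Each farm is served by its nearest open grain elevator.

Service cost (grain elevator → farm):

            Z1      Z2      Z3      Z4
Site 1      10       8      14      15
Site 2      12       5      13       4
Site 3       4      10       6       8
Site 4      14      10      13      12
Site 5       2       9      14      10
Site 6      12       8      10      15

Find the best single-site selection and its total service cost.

With exactly 1 open, each farm uses its cheapest among the chosen.
{Site 3}: Z1→Site 3 4, Z2→Site 3 10, Z3→Site 3 6, Z4→Site 3 8. Service cost 28.
{Site 2}: service cost 34
{Site 5}: service cost 35
Among all 6 size-1 choices, {Site 3} is lowest.

Choose Site 3 only; total service cost 28.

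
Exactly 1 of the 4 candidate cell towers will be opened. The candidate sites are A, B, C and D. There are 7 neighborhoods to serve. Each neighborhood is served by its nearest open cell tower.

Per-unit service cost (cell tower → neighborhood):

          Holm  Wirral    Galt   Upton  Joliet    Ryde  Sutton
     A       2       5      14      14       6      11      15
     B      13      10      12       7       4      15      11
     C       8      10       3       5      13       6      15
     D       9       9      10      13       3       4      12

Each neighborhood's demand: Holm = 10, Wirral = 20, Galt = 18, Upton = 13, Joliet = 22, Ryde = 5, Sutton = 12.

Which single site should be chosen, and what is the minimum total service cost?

With exactly 1 open, each neighborhood uses its cheapest among the chosen.
{D}: Holm→D 9·10=90, Wirral→D 9·20=180, Galt→D 10·18=180, Upton→D 13·13=169, Joliet→D 3·22=66, Ryde→D 4·5=20, Sutton→D 12·12=144. Service cost 849.
{C}: service cost 895
{A}: service cost 921
Among all 4 size-1 choices, {D} is lowest.

Choose D only; total service cost 849.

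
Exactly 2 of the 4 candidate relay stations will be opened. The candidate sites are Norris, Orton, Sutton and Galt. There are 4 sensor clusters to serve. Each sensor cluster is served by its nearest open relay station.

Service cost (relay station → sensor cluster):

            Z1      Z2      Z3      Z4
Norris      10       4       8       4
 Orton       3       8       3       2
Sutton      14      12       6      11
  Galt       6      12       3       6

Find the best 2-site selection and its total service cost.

Choose Norris and Orton; total service cost 12.

With exactly 2 open, each sensor cluster uses its cheapest among the chosen.
{Norris, Orton}: Z1→Orton 3, Z2→Norris 4, Z3→Orton 3, Z4→Orton 2. Service cost 12.
{Orton, Sutton}: service cost 16
{Orton, Galt}: service cost 16
Among all 6 size-2 choices, {Norris, Orton} is lowest.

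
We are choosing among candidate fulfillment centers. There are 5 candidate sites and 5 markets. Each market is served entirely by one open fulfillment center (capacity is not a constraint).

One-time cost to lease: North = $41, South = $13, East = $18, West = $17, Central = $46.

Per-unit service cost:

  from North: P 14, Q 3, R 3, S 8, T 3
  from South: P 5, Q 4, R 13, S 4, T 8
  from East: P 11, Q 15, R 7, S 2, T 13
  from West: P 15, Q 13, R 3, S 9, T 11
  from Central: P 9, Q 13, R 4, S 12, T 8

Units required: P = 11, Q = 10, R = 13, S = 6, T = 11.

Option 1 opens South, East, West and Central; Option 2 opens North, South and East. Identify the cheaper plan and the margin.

Option 1: {South, East, West, Central}: P→South 5·11=55, Q→South 4·10=40, R→West 3·13=39, S→East 2·6=12, T→South 8·11=88. Service 234; fixed 94; total 328.
Option 2: {North, South, East}: P→South 5·11=55, Q→North 3·10=30, R→North 3·13=39, S→East 2·6=12, T→North 3·11=33. Service 169; fixed 72; total 241.
Difference: |328 − 241| = 87.

Option 2 is cheaper by 87.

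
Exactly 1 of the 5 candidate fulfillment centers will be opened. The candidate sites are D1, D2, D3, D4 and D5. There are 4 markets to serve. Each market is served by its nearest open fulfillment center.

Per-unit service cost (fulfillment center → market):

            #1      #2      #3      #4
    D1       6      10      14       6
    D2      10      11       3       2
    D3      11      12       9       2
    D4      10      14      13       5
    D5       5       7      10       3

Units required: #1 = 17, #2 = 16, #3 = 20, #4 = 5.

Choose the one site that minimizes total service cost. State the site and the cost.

With exactly 1 open, each market uses its cheapest among the chosen.
{D5}: #1→D5 5·17=85, #2→D5 7·16=112, #3→D5 10·20=200, #4→D5 3·5=15. Service cost 412.
{D2}: service cost 416
{D3}: service cost 569
Among all 5 size-1 choices, {D5} is lowest.

Choose D5 only; total service cost 412.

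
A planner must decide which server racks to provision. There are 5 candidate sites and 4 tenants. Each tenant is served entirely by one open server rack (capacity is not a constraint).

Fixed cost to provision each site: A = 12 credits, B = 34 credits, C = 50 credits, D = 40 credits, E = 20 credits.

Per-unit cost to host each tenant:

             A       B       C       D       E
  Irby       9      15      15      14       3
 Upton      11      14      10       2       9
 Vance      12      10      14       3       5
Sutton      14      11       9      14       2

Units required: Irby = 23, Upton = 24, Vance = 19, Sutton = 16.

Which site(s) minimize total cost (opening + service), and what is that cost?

For any fixed open set, each tenant goes to its cheapest open site; total = fixed + service.
{D, E}: Irby→E 3·23=69, Upton→D 2·24=48, Vance→D 3·19=57, Sutton→E 2·16=32. Service 206; fixed 60; total 266.
{A, D, E}: Irby→E 3·23=69, Upton→D 2·24=48, Vance→D 3·19=57, Sutton→E 2·16=32. Service 206; fixed 72; total 278.
{B, D, E}: Irby→E 3·23=69, Upton→D 2·24=48, Vance→D 3·19=57, Sutton→E 2·16=32. Service 206; fixed 94; total 300.
{A, B, C, D, E}: Irby→E 3·23=69, Upton→D 2·24=48, Vance→D 3·19=57, Sutton→E 2·16=32. Service 206; fixed 156; total 362.
No other subset beats 266.

Open D and E; minimum total cost 266.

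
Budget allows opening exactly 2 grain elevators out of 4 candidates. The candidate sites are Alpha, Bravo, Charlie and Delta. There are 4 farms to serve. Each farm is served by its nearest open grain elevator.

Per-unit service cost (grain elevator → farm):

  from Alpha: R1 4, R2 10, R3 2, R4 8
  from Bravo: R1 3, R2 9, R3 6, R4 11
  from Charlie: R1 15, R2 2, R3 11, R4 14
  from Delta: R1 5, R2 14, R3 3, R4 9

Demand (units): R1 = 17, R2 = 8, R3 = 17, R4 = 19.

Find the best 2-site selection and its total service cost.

Choose Alpha and Charlie; total service cost 270.

With exactly 2 open, each farm uses its cheapest among the chosen.
{Alpha, Charlie}: R1→Alpha 4·17=68, R2→Charlie 2·8=16, R3→Alpha 2·17=34, R4→Alpha 8·19=152. Service cost 270.
{Alpha, Bravo}: service cost 309
{Charlie, Delta}: service cost 323
Among all 6 size-2 choices, {Alpha, Charlie} is lowest.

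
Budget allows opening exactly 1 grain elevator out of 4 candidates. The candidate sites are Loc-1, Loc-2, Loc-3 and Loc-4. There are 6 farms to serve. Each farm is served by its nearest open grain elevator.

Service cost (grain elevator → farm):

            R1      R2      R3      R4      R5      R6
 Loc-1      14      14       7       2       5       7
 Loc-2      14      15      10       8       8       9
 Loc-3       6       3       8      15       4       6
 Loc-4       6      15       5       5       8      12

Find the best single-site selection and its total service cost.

With exactly 1 open, each farm uses its cheapest among the chosen.
{Loc-3}: R1→Loc-3 6, R2→Loc-3 3, R3→Loc-3 8, R4→Loc-3 15, R5→Loc-3 4, R6→Loc-3 6. Service cost 42.
{Loc-1}: service cost 49
{Loc-4}: service cost 51
Among all 4 size-1 choices, {Loc-3} is lowest.

Choose Loc-3 only; total service cost 42.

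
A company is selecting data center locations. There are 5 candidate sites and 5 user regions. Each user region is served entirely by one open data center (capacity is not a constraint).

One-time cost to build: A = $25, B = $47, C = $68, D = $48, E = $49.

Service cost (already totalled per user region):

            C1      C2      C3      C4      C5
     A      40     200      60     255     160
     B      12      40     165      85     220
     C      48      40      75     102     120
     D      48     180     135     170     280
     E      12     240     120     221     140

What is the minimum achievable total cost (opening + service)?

For any fixed open set, each user region goes to its cheapest open site; total = fixed + service.
{A, B}: C1→B 12, C2→B 40, C3→A 60, C4→B 85, C5→A 160. Service 357; fixed 72; total 429.
{B, C}: service 332 + fixed 115 = 447
{C}: C1→C 48, C2→C 40, C3→C 75, C4→C 102, C5→C 120. Service 385; fixed 68; total 453.
{A, B, C, D, E}: C1→B 12, C2→B 40, C3→A 60, C4→B 85, C5→C 120. Service 317; fixed 237; total 554.
No other subset beats 429.

Minimum total cost: 429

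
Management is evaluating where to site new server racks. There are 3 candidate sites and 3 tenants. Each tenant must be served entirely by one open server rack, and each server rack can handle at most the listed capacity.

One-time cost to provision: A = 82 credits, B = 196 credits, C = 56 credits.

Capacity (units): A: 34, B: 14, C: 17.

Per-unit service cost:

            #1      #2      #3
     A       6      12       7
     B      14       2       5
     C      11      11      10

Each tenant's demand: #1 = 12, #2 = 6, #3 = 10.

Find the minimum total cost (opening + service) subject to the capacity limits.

Minimum total cost: 296

Open {A}: #1→A 6·12=72, #2→A 12·6=72, #3→A 7·10=70.
Loads: A carries 28/34. Service 214; fixed 82; total 296.
Next best feasible plan costs 346.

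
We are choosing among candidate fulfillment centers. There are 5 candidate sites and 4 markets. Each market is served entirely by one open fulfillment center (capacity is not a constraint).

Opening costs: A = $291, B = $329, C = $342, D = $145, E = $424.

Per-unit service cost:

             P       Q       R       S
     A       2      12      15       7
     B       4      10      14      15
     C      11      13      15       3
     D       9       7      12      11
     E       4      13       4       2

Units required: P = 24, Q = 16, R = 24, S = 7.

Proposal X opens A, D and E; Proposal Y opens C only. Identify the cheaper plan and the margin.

Proposal X: {A, D, E}: P→A 2·24=48, Q→D 7·16=112, R→E 4·24=96, S→E 2·7=14. Service 270; fixed 860; total 1130.
Proposal Y: {C}: P→C 11·24=264, Q→C 13·16=208, R→C 15·24=360, S→C 3·7=21. Service 853; fixed 342; total 1195.
Difference: |1130 − 1195| = 65.

Proposal X is cheaper by 65.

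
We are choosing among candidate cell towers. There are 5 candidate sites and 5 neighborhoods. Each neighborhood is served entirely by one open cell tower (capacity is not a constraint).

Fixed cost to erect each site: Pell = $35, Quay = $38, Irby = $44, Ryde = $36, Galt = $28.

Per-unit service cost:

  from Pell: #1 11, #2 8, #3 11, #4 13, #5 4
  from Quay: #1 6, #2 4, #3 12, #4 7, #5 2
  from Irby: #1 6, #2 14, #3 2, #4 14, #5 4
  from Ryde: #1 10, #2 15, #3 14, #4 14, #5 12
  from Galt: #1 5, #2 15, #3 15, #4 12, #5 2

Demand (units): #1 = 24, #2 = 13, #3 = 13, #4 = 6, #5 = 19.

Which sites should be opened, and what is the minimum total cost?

For any fixed open set, each neighborhood goes to its cheapest open site; total = fixed + service.
{Quay, Irby}: #1→Quay 6·24=144, #2→Quay 4·13=52, #3→Irby 2·13=26, #4→Quay 7·6=42, #5→Quay 2·19=38. Service 302; fixed 82; total 384.
{Quay, Irby, Galt}: service 278 + fixed 110 = 388
{Pell, Quay, Irby}: service 302 + fixed 117 = 419
{Pell, Quay, Irby, Ryde, Galt}: service 278 + fixed 181 = 459
No other subset beats 384.

Open Quay and Irby; minimum total cost 384.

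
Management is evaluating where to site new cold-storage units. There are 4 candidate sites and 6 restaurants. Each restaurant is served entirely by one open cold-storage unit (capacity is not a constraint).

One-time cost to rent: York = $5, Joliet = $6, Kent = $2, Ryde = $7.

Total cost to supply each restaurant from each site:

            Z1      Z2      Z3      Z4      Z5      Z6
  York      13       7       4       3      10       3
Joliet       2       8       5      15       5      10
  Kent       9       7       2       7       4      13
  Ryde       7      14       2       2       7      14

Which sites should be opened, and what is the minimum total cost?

For any fixed open set, each restaurant goes to its cheapest open site; total = fixed + service.
{York, Joliet, Kent}: Z1→Joliet 2, Z2→York 7, Z3→Kent 2, Z4→York 3, Z5→Kent 4, Z6→York 3. Service 21; fixed 13; total 34.
{York, Joliet}: service 24 + fixed 11 = 35
{York, Kent}: service 28 + fixed 7 = 35
{York, Joliet, Kent, Ryde}: Z1→Joliet 2, Z2→York 7, Z3→Kent 2, Z4→Ryde 2, Z5→Kent 4, Z6→York 3. Service 20; fixed 20; total 40.
No other subset beats 34.

Open York, Joliet and Kent; minimum total cost 34.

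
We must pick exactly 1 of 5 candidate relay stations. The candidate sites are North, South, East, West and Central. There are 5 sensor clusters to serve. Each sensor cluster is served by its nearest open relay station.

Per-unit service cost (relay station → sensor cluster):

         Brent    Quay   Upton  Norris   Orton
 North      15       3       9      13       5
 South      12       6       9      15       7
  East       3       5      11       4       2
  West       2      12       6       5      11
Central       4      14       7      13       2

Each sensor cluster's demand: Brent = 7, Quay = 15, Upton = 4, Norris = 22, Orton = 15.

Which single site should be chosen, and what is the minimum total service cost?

With exactly 1 open, each sensor cluster uses its cheapest among the chosen.
{East}: Brent→East 3·7=21, Quay→East 5·15=75, Upton→East 11·4=44, Norris→East 4·22=88, Orton→East 2·15=30. Service cost 258.
{West}: service cost 493
{North}: service cost 547
Among all 5 size-1 choices, {East} is lowest.

Choose East only; total service cost 258.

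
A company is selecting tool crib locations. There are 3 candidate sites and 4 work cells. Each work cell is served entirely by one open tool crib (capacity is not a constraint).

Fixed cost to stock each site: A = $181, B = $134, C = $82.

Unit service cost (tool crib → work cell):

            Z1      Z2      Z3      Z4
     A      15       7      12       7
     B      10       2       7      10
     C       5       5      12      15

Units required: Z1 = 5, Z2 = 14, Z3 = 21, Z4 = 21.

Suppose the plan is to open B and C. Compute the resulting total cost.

Total cost: 626

Each work cell is assigned to its cheapest site among the open ones.
{B, C}: Z1→C 5·5=25, Z2→B 2·14=28, Z3→B 7·21=147, Z4→B 10·21=210. Service 410; fixed 216; total 626.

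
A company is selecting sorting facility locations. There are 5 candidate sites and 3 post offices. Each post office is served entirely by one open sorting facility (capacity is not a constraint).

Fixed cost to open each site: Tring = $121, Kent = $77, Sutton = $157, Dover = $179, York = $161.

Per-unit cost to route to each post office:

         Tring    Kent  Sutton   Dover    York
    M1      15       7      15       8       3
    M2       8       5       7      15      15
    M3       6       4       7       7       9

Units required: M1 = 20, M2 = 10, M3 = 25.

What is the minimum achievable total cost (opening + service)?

Minimum total cost: 367

For any fixed open set, each post office goes to its cheapest open site; total = fixed + service.
{Kent}: M1→Kent 7·20=140, M2→Kent 5·10=50, M3→Kent 4·25=100. Service 290; fixed 77; total 367.
{Kent, York}: M1→York 3·20=60, M2→Kent 5·10=50, M3→Kent 4·25=100. Service 210; fixed 238; total 448.
{Tring, Kent}: service 290 + fixed 198 = 488
{Tring, Kent, Sutton, Dover, York}: service 210 + fixed 695 = 905
No other subset beats 367.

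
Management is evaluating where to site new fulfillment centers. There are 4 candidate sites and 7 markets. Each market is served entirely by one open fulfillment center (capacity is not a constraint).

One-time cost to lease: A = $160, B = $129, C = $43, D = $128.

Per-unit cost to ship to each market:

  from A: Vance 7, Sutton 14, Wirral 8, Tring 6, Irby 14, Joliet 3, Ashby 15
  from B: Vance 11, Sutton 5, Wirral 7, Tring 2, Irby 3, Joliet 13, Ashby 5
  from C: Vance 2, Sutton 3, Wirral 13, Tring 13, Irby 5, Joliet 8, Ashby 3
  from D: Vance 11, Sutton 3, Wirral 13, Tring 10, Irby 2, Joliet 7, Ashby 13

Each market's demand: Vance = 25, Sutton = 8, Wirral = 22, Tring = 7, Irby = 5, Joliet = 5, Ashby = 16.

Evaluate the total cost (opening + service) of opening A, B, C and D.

Total cost: 775

Each market is assigned to its cheapest site among the open ones.
{A, B, C, D}: Vance→C 2·25=50, Sutton→C 3·8=24, Wirral→B 7·22=154, Tring→B 2·7=14, Irby→D 2·5=10, Joliet→A 3·5=15, Ashby→C 3·16=48. Service 315; fixed 460; total 775.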